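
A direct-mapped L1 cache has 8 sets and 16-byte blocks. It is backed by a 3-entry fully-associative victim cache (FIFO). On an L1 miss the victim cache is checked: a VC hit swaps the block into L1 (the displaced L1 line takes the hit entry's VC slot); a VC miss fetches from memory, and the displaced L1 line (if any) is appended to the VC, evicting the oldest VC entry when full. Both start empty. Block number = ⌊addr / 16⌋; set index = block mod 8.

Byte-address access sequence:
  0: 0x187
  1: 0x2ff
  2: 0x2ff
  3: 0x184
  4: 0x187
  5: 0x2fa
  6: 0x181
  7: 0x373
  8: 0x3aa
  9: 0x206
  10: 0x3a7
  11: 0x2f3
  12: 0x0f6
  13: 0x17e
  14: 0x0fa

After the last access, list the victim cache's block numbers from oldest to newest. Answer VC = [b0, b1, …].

VC = [24, 47, 23]

#0 0x187→b24/s0 MISS; vc=[]
#1 0x2ff→b47/s7 MISS; vc=[]
#2 0x2ff→b47/s7 L1-HIT; vc=[]
#3 0x184→b24/s0 L1-HIT; vc=[]
#4 0x187→b24/s0 L1-HIT; vc=[]
#5 0x2fa→b47/s7 L1-HIT; vc=[]
#6 0x181→b24/s0 L1-HIT; vc=[]
#7 0x373→b55/s7 MISS; vc=[47]
#8 0x3aa→b58/s2 MISS; vc=[47]
#9 0x206→b32/s0 MISS; vc=[47,24]
#10 0x3a7→b58/s2 L1-HIT; vc=[47,24]
#11 0x2f3→b47/s7 VC-HIT; vc=[55,24]
#12 0xf6→b15/s7 MISS; vc=[55,24,47]
#13 0x17e→b23/s7 MISS; vc=[24,47,15]
#14 0xfa→b15/s7 VC-HIT; vc=[24,47,23]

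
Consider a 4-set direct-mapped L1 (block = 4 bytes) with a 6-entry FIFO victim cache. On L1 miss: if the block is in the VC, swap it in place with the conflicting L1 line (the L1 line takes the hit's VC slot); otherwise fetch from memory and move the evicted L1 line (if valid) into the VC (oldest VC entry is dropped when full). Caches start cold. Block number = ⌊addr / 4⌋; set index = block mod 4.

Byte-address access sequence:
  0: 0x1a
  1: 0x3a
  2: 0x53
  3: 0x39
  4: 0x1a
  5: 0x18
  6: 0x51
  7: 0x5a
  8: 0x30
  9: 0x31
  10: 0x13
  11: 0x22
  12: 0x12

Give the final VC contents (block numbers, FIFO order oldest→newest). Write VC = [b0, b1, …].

VC = [14, 6, 20, 12, 8]

  [0] addr=0x1a blk=6 s=2: MISS | VC []
  [1] addr=0x3a blk=14 s=2: MISS | VC [6]
  [2] addr=0x53 blk=20 s=0: MISS | VC [6]
  [3] addr=0x39 blk=14 s=2: L1-HIT | VC [6]
  [4] addr=0x1a blk=6 s=2: VC-HIT | VC [14]
  [5] addr=0x18 blk=6 s=2: L1-HIT | VC [14]
  [6] addr=0x51 blk=20 s=0: L1-HIT | VC [14]
  [7] addr=0x5a blk=22 s=2: MISS | VC [14, 6]
  [8] addr=0x30 blk=12 s=0: MISS | VC [14, 6, 20]
  [9] addr=0x31 blk=12 s=0: L1-HIT | VC [14, 6, 20]
  [10] addr=0x13 blk=4 s=0: MISS | VC [14, 6, 20, 12]
  [11] addr=0x22 blk=8 s=0: MISS | VC [14, 6, 20, 12, 4]
  [12] addr=0x12 blk=4 s=0: VC-HIT | VC [14, 6, 20, 12, 8]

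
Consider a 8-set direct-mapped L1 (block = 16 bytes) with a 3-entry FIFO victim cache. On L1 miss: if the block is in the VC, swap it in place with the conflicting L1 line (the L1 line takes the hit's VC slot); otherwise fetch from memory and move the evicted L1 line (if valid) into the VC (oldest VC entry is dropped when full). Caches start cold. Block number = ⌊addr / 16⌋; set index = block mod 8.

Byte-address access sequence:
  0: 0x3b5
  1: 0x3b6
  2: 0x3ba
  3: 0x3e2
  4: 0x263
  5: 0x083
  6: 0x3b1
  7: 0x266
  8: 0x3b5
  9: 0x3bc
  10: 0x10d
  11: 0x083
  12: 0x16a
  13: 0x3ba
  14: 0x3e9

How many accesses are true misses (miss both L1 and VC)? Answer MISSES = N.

MISSES = 6

#0 0x3b5→b59/s3 MISS; vc=[]
#1 0x3b6→b59/s3 L1-HIT; vc=[]
#2 0x3ba→b59/s3 L1-HIT; vc=[]
#3 0x3e2→b62/s6 MISS; vc=[]
#4 0x263→b38/s6 MISS; vc=[62]
#5 0x83→b8/s0 MISS; vc=[62]
#6 0x3b1→b59/s3 L1-HIT; vc=[62]
#7 0x266→b38/s6 L1-HIT; vc=[62]
#8 0x3b5→b59/s3 L1-HIT; vc=[62]
#9 0x3bc→b59/s3 L1-HIT; vc=[62]
#10 0x10d→b16/s0 MISS; vc=[62,8]
#11 0x83→b8/s0 VC-HIT; vc=[62,16]
#12 0x16a→b22/s6 MISS; vc=[62,16,38]
#13 0x3ba→b59/s3 L1-HIT; vc=[62,16,38]
#14 0x3e9→b62/s6 VC-HIT; vc=[22,16,38]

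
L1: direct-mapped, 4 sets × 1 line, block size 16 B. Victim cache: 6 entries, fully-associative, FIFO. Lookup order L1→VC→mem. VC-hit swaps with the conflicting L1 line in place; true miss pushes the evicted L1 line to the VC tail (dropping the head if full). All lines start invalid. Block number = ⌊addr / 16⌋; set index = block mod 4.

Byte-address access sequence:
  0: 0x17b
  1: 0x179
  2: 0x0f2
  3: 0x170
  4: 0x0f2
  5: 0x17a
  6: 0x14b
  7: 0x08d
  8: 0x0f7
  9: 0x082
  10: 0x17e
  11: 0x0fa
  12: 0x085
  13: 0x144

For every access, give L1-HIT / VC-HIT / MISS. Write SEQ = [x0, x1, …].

0: 0x17b (blk 23, set 3) → MISS  vc=[]
1: 0x179 (blk 23, set 3) → L1-HIT  vc=[]
2: 0xf2 (blk 15, set 3) → MISS  vc=[23]
3: 0x170 (blk 23, set 3) → VC-HIT  vc=[15]
4: 0xf2 (blk 15, set 3) → VC-HIT  vc=[23]
5: 0x17a (blk 23, set 3) → VC-HIT  vc=[15]
6: 0x14b (blk 20, set 0) → MISS  vc=[15]
7: 0x8d (blk 8, set 0) → MISS  vc=[15, 20]
8: 0xf7 (blk 15, set 3) → VC-HIT  vc=[23, 20]
9: 0x82 (blk 8, set 0) → L1-HIT  vc=[23, 20]
10: 0x17e (blk 23, set 3) → VC-HIT  vc=[15, 20]
11: 0xfa (blk 15, set 3) → VC-HIT  vc=[23, 20]
12: 0x85 (blk 8, set 0) → L1-HIT  vc=[23, 20]
13: 0x144 (blk 20, set 0) → VC-HIT  vc=[23, 8]

SEQ = [MISS, L1-HIT, MISS, VC-HIT, VC-HIT, VC-HIT, MISS, MISS, VC-HIT, L1-HIT, VC-HIT, VC-HIT, L1-HIT, VC-HIT]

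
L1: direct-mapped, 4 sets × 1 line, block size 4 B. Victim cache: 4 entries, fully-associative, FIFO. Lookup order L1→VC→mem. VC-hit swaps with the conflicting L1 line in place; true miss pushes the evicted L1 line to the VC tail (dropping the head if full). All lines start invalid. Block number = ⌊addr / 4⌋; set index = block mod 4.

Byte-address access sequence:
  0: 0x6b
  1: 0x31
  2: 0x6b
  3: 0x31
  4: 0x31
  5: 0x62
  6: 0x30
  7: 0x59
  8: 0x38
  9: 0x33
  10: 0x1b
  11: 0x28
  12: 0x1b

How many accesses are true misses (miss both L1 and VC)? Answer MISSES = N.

#0 0x6b→b26/s2 MISS; vc=[]
#1 0x31→b12/s0 MISS; vc=[]
#2 0x6b→b26/s2 L1-HIT; vc=[]
#3 0x31→b12/s0 L1-HIT; vc=[]
#4 0x31→b12/s0 L1-HIT; vc=[]
#5 0x62→b24/s0 MISS; vc=[12]
#6 0x30→b12/s0 VC-HIT; vc=[24]
#7 0x59→b22/s2 MISS; vc=[24,26]
#8 0x38→b14/s2 MISS; vc=[24,26,22]
#9 0x33→b12/s0 L1-HIT; vc=[24,26,22]
#10 0x1b→b6/s2 MISS; vc=[24,26,22,14]
#11 0x28→b10/s2 MISS; vc=[26,22,14,6]
#12 0x1b→b6/s2 VC-HIT; vc=[26,22,14,10]

MISSES = 7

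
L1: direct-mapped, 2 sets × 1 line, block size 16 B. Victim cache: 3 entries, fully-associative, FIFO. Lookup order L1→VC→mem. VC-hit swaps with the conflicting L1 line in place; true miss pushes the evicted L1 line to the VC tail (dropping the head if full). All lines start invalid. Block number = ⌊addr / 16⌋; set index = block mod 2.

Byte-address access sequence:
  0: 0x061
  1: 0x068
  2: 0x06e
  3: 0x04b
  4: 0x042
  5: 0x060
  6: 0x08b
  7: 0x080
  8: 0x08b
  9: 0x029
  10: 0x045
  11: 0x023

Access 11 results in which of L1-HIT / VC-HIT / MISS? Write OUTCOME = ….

#0 0x61→b6/s0 MISS; vc=[]
#1 0x68→b6/s0 L1-HIT; vc=[]
#2 0x6e→b6/s0 L1-HIT; vc=[]
#3 0x4b→b4/s0 MISS; vc=[6]
#4 0x42→b4/s0 L1-HIT; vc=[6]
#5 0x60→b6/s0 VC-HIT; vc=[4]
#6 0x8b→b8/s0 MISS; vc=[4,6]
#7 0x80→b8/s0 L1-HIT; vc=[4,6]
#8 0x8b→b8/s0 L1-HIT; vc=[4,6]
#9 0x29→b2/s0 MISS; vc=[4,6,8]
#10 0x45→b4/s0 VC-HIT; vc=[2,6,8]
#11 0x23→b2/s0 VC-HIT; vc=[4,6,8]

OUTCOME = VC-HIT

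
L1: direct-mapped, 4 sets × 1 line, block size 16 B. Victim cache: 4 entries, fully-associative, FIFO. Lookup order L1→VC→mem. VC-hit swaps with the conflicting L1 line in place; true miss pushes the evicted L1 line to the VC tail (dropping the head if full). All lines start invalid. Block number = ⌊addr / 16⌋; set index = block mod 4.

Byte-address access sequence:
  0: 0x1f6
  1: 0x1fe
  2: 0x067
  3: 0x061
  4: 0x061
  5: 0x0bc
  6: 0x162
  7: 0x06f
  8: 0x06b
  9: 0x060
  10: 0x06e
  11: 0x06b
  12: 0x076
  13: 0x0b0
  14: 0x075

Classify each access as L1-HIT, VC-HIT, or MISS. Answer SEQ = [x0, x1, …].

#0 0x1f6→b31/s3 MISS; vc=[]
#1 0x1fe→b31/s3 L1-HIT; vc=[]
#2 0x67→b6/s2 MISS; vc=[]
#3 0x61→b6/s2 L1-HIT; vc=[]
#4 0x61→b6/s2 L1-HIT; vc=[]
#5 0xbc→b11/s3 MISS; vc=[31]
#6 0x162→b22/s2 MISS; vc=[31,6]
#7 0x6f→b6/s2 VC-HIT; vc=[31,22]
#8 0x6b→b6/s2 L1-HIT; vc=[31,22]
#9 0x60→b6/s2 L1-HIT; vc=[31,22]
#10 0x6e→b6/s2 L1-HIT; vc=[31,22]
#11 0x6b→b6/s2 L1-HIT; vc=[31,22]
#12 0x76→b7/s3 MISS; vc=[31,22,11]
#13 0xb0→b11/s3 VC-HIT; vc=[31,22,7]
#14 0x75→b7/s3 VC-HIT; vc=[31,22,11]

SEQ = [MISS, L1-HIT, MISS, L1-HIT, L1-HIT, MISS, MISS, VC-HIT, L1-HIT, L1-HIT, L1-HIT, L1-HIT, MISS, VC-HIT, VC-HIT]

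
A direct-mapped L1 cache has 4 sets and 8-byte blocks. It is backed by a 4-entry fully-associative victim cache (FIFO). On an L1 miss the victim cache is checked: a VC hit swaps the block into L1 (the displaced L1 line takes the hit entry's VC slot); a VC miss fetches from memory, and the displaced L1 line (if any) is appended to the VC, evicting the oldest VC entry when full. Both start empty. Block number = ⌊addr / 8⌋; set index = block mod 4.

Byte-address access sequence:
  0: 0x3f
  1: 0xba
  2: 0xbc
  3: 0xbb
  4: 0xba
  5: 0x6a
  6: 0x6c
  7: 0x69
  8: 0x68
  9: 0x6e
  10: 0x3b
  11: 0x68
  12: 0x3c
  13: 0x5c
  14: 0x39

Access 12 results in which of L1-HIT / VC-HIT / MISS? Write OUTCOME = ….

OUTCOME = L1-HIT

0: 0x3f (blk 7, set 3) → MISS  vc=[]
1: 0xba (blk 23, set 3) → MISS  vc=[7]
2: 0xbc (blk 23, set 3) → L1-HIT  vc=[7]
3: 0xbb (blk 23, set 3) → L1-HIT  vc=[7]
4: 0xba (blk 23, set 3) → L1-HIT  vc=[7]
5: 0x6a (blk 13, set 1) → MISS  vc=[7]
6: 0x6c (blk 13, set 1) → L1-HIT  vc=[7]
7: 0x69 (blk 13, set 1) → L1-HIT  vc=[7]
8: 0x68 (blk 13, set 1) → L1-HIT  vc=[7]
9: 0x6e (blk 13, set 1) → L1-HIT  vc=[7]
10: 0x3b (blk 7, set 3) → VC-HIT  vc=[23]
11: 0x68 (blk 13, set 1) → L1-HIT  vc=[23]
12: 0x3c (blk 7, set 3) → L1-HIT  vc=[23]
13: 0x5c (blk 11, set 3) → MISS  vc=[23, 7]
14: 0x39 (blk 7, set 3) → VC-HIT  vc=[23, 11]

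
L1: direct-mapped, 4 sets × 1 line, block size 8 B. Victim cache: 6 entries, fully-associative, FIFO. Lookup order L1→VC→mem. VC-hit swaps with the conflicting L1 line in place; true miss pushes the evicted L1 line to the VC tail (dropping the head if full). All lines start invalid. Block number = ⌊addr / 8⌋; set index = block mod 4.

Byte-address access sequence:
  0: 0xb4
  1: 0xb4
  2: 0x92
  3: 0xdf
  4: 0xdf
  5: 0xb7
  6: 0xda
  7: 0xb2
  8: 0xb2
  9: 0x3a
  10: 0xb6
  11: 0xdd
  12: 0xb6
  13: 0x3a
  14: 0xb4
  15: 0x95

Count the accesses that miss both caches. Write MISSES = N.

MISSES = 4

  [0] addr=0xb4 blk=22 s=2: MISS | VC []
  [1] addr=0xb4 blk=22 s=2: L1-HIT | VC []
  [2] addr=0x92 blk=18 s=2: MISS | VC [22]
  [3] addr=0xdf blk=27 s=3: MISS | VC [22]
  [4] addr=0xdf blk=27 s=3: L1-HIT | VC [22]
  [5] addr=0xb7 blk=22 s=2: VC-HIT | VC [18]
  [6] addr=0xda blk=27 s=3: L1-HIT | VC [18]
  [7] addr=0xb2 blk=22 s=2: L1-HIT | VC [18]
  [8] addr=0xb2 blk=22 s=2: L1-HIT | VC [18]
  [9] addr=0x3a blk=7 s=3: MISS | VC [18, 27]
  [10] addr=0xb6 blk=22 s=2: L1-HIT | VC [18, 27]
  [11] addr=0xdd blk=27 s=3: VC-HIT | VC [18, 7]
  [12] addr=0xb6 blk=22 s=2: L1-HIT | VC [18, 7]
  [13] addr=0x3a blk=7 s=3: VC-HIT | VC [18, 27]
  [14] addr=0xb4 blk=22 s=2: L1-HIT | VC [18, 27]
  [15] addr=0x95 blk=18 s=2: VC-HIT | VC [22, 27]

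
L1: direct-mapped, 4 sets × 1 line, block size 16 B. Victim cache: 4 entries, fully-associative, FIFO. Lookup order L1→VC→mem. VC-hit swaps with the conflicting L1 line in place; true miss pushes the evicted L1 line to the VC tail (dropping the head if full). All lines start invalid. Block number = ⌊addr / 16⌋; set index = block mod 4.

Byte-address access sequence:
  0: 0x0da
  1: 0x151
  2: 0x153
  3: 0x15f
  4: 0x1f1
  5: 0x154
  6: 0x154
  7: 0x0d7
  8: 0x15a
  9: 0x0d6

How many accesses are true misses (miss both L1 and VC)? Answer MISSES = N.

MISSES = 3

#0 0xda→b13/s1 MISS; vc=[]
#1 0x151→b21/s1 MISS; vc=[13]
#2 0x153→b21/s1 L1-HIT; vc=[13]
#3 0x15f→b21/s1 L1-HIT; vc=[13]
#4 0x1f1→b31/s3 MISS; vc=[13]
#5 0x154→b21/s1 L1-HIT; vc=[13]
#6 0x154→b21/s1 L1-HIT; vc=[13]
#7 0xd7→b13/s1 VC-HIT; vc=[21]
#8 0x15a→b21/s1 VC-HIT; vc=[13]
#9 0xd6→b13/s1 VC-HIT; vc=[21]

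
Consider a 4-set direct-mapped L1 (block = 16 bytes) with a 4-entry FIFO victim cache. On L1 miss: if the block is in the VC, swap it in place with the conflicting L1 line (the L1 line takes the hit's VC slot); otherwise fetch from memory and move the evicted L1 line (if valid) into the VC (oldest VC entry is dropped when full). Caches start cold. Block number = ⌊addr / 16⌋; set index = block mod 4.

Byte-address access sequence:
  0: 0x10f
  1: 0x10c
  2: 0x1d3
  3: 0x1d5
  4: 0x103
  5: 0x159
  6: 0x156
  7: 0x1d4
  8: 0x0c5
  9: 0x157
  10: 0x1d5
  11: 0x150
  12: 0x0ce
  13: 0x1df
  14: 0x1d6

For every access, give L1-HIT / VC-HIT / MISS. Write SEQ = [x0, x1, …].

#0 0x10f→b16/s0 MISS; vc=[]
#1 0x10c→b16/s0 L1-HIT; vc=[]
#2 0x1d3→b29/s1 MISS; vc=[]
#3 0x1d5→b29/s1 L1-HIT; vc=[]
#4 0x103→b16/s0 L1-HIT; vc=[]
#5 0x159→b21/s1 MISS; vc=[29]
#6 0x156→b21/s1 L1-HIT; vc=[29]
#7 0x1d4→b29/s1 VC-HIT; vc=[21]
#8 0xc5→b12/s0 MISS; vc=[21,16]
#9 0x157→b21/s1 VC-HIT; vc=[29,16]
#10 0x1d5→b29/s1 VC-HIT; vc=[21,16]
#11 0x150→b21/s1 VC-HIT; vc=[29,16]
#12 0xce→b12/s0 L1-HIT; vc=[29,16]
#13 0x1df→b29/s1 VC-HIT; vc=[21,16]
#14 0x1d6→b29/s1 L1-HIT; vc=[21,16]

SEQ = [MISS, L1-HIT, MISS, L1-HIT, L1-HIT, MISS, L1-HIT, VC-HIT, MISS, VC-HIT, VC-HIT, VC-HIT, L1-HIT, VC-HIT, L1-HIT]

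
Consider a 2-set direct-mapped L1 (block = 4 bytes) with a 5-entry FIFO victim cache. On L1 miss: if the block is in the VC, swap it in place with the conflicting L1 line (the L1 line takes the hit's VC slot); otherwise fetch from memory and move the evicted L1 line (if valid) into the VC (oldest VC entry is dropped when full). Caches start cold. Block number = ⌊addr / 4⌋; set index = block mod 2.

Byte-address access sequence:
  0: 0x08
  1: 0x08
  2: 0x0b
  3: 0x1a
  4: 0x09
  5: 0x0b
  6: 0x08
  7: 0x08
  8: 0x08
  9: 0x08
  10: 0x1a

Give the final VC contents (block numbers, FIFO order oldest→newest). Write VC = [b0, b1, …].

  [0] addr=0x8 blk=2 s=0: MISS | VC []
  [1] addr=0x8 blk=2 s=0: L1-HIT | VC []
  [2] addr=0xb blk=2 s=0: L1-HIT | VC []
  [3] addr=0x1a blk=6 s=0: MISS | VC [2]
  [4] addr=0x9 blk=2 s=0: VC-HIT | VC [6]
  [5] addr=0xb blk=2 s=0: L1-HIT | VC [6]
  [6] addr=0x8 blk=2 s=0: L1-HIT | VC [6]
  [7] addr=0x8 blk=2 s=0: L1-HIT | VC [6]
  [8] addr=0x8 blk=2 s=0: L1-HIT | VC [6]
  [9] addr=0x8 blk=2 s=0: L1-HIT | VC [6]
  [10] addr=0x1a blk=6 s=0: VC-HIT | VC [2]

VC = [2]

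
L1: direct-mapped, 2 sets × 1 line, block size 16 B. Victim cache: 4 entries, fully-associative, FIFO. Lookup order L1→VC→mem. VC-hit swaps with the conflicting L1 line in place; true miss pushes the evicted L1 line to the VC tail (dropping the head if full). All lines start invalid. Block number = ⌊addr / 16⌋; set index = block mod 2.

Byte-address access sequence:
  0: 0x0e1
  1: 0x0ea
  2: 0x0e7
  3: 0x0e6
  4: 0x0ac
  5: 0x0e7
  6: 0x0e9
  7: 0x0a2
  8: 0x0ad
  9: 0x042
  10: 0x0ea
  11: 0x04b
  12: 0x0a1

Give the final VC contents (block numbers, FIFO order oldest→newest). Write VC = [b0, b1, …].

VC = [14, 4]

#0 0xe1→b14/s0 MISS; vc=[]
#1 0xea→b14/s0 L1-HIT; vc=[]
#2 0xe7→b14/s0 L1-HIT; vc=[]
#3 0xe6→b14/s0 L1-HIT; vc=[]
#4 0xac→b10/s0 MISS; vc=[14]
#5 0xe7→b14/s0 VC-HIT; vc=[10]
#6 0xe9→b14/s0 L1-HIT; vc=[10]
#7 0xa2→b10/s0 VC-HIT; vc=[14]
#8 0xad→b10/s0 L1-HIT; vc=[14]
#9 0x42→b4/s0 MISS; vc=[14,10]
#10 0xea→b14/s0 VC-HIT; vc=[4,10]
#11 0x4b→b4/s0 VC-HIT; vc=[14,10]
#12 0xa1→b10/s0 VC-HIT; vc=[14,4]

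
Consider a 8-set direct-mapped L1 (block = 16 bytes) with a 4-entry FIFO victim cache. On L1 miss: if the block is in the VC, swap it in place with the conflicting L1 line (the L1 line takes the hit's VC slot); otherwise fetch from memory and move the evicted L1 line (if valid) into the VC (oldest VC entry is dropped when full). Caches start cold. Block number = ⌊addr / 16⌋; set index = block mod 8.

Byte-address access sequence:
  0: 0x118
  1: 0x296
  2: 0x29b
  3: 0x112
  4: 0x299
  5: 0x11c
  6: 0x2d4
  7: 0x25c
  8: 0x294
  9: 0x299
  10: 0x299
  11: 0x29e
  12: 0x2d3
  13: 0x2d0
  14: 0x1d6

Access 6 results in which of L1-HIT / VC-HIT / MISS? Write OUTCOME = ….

OUTCOME = MISS

  [0] addr=0x118 blk=17 s=1: MISS | VC []
  [1] addr=0x296 blk=41 s=1: MISS | VC [17]
  [2] addr=0x29b blk=41 s=1: L1-HIT | VC [17]
  [3] addr=0x112 blk=17 s=1: VC-HIT | VC [41]
  [4] addr=0x299 blk=41 s=1: VC-HIT | VC [17]
  [5] addr=0x11c blk=17 s=1: VC-HIT | VC [41]
  [6] addr=0x2d4 blk=45 s=5: MISS | VC [41]
  [7] addr=0x25c blk=37 s=5: MISS | VC [41, 45]
  [8] addr=0x294 blk=41 s=1: VC-HIT | VC [17, 45]
  [9] addr=0x299 blk=41 s=1: L1-HIT | VC [17, 45]
  [10] addr=0x299 blk=41 s=1: L1-HIT | VC [17, 45]
  [11] addr=0x29e blk=41 s=1: L1-HIT | VC [17, 45]
  [12] addr=0x2d3 blk=45 s=5: VC-HIT | VC [17, 37]
  [13] addr=0x2d0 blk=45 s=5: L1-HIT | VC [17, 37]
  [14] addr=0x1d6 blk=29 s=5: MISS | VC [17, 37, 45]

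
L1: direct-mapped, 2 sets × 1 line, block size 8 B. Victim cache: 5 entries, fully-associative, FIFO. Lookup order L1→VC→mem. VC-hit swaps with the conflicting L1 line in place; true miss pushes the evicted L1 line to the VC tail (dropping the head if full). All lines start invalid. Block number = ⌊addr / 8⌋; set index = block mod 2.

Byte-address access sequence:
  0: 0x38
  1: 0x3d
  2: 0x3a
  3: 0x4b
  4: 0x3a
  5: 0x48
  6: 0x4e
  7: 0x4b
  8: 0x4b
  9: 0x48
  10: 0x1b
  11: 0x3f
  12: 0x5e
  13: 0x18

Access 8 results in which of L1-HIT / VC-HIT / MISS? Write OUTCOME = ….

OUTCOME = L1-HIT

0: 0x38 (blk 7, set 1) → MISS  vc=[]
1: 0x3d (blk 7, set 1) → L1-HIT  vc=[]
2: 0x3a (blk 7, set 1) → L1-HIT  vc=[]
3: 0x4b (blk 9, set 1) → MISS  vc=[7]
4: 0x3a (blk 7, set 1) → VC-HIT  vc=[9]
5: 0x48 (blk 9, set 1) → VC-HIT  vc=[7]
6: 0x4e (blk 9, set 1) → L1-HIT  vc=[7]
7: 0x4b (blk 9, set 1) → L1-HIT  vc=[7]
8: 0x4b (blk 9, set 1) → L1-HIT  vc=[7]
9: 0x48 (blk 9, set 1) → L1-HIT  vc=[7]
10: 0x1b (blk 3, set 1) → MISS  vc=[7, 9]
11: 0x3f (blk 7, set 1) → VC-HIT  vc=[3, 9]
12: 0x5e (blk 11, set 1) → MISS  vc=[3, 9, 7]
13: 0x18 (blk 3, set 1) → VC-HIT  vc=[11, 9, 7]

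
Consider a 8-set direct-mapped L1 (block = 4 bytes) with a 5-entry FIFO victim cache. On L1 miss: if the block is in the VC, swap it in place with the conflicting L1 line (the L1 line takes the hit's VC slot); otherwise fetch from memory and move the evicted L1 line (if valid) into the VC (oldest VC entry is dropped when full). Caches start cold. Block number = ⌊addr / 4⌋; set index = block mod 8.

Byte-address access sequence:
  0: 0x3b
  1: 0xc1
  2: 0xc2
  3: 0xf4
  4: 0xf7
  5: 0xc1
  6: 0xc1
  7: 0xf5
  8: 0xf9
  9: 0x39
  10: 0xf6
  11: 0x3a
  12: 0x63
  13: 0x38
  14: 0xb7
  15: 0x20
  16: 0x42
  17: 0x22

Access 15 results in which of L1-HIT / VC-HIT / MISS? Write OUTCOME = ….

#0 0x3b→b14/s6 MISS; vc=[]
#1 0xc1→b48/s0 MISS; vc=[]
#2 0xc2→b48/s0 L1-HIT; vc=[]
#3 0xf4→b61/s5 MISS; vc=[]
#4 0xf7→b61/s5 L1-HIT; vc=[]
#5 0xc1→b48/s0 L1-HIT; vc=[]
#6 0xc1→b48/s0 L1-HIT; vc=[]
#7 0xf5→b61/s5 L1-HIT; vc=[]
#8 0xf9→b62/s6 MISS; vc=[14]
#9 0x39→b14/s6 VC-HIT; vc=[62]
#10 0xf6→b61/s5 L1-HIT; vc=[62]
#11 0x3a→b14/s6 L1-HIT; vc=[62]
#12 0x63→b24/s0 MISS; vc=[62,48]
#13 0x38→b14/s6 L1-HIT; vc=[62,48]
#14 0xb7→b45/s5 MISS; vc=[62,48,61]
#15 0x20→b8/s0 MISS; vc=[62,48,61,24]
#16 0x42→b16/s0 MISS; vc=[62,48,61,24,8]
#17 0x22→b8/s0 VC-HIT; vc=[62,48,61,24,16]

OUTCOME = MISS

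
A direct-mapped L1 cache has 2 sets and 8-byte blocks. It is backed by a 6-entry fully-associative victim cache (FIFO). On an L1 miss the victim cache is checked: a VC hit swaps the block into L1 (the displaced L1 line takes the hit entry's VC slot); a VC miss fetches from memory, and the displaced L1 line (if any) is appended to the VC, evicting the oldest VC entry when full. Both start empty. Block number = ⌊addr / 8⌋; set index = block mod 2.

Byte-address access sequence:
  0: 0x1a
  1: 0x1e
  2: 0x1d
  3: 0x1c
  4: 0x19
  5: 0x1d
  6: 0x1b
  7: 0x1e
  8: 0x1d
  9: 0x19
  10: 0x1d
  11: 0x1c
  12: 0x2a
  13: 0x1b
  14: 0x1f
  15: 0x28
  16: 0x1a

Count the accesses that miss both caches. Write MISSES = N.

0: 0x1a (blk 3, set 1) → MISS  vc=[]
1: 0x1e (blk 3, set 1) → L1-HIT  vc=[]
2: 0x1d (blk 3, set 1) → L1-HIT  vc=[]
3: 0x1c (blk 3, set 1) → L1-HIT  vc=[]
4: 0x19 (blk 3, set 1) → L1-HIT  vc=[]
5: 0x1d (blk 3, set 1) → L1-HIT  vc=[]
6: 0x1b (blk 3, set 1) → L1-HIT  vc=[]
7: 0x1e (blk 3, set 1) → L1-HIT  vc=[]
8: 0x1d (blk 3, set 1) → L1-HIT  vc=[]
9: 0x19 (blk 3, set 1) → L1-HIT  vc=[]
10: 0x1d (blk 3, set 1) → L1-HIT  vc=[]
11: 0x1c (blk 3, set 1) → L1-HIT  vc=[]
12: 0x2a (blk 5, set 1) → MISS  vc=[3]
13: 0x1b (blk 3, set 1) → VC-HIT  vc=[5]
14: 0x1f (blk 3, set 1) → L1-HIT  vc=[5]
15: 0x28 (blk 5, set 1) → VC-HIT  vc=[3]
16: 0x1a (blk 3, set 1) → VC-HIT  vc=[5]

MISSES = 2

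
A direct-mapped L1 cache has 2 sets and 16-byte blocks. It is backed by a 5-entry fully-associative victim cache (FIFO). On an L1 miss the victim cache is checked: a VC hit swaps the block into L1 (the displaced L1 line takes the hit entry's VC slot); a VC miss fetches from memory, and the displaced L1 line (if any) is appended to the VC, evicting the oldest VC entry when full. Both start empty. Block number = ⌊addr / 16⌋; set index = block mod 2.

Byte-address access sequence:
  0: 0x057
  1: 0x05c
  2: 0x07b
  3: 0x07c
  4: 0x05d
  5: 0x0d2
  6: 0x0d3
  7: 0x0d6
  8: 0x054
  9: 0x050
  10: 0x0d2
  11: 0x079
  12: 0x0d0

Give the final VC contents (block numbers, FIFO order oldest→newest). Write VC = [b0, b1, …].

VC = [7, 5]

  [0] addr=0x57 blk=5 s=1: MISS | VC []
  [1] addr=0x5c blk=5 s=1: L1-HIT | VC []
  [2] addr=0x7b blk=7 s=1: MISS | VC [5]
  [3] addr=0x7c blk=7 s=1: L1-HIT | VC [5]
  [4] addr=0x5d blk=5 s=1: VC-HIT | VC [7]
  [5] addr=0xd2 blk=13 s=1: MISS | VC [7, 5]
  [6] addr=0xd3 blk=13 s=1: L1-HIT | VC [7, 5]
  [7] addr=0xd6 blk=13 s=1: L1-HIT | VC [7, 5]
  [8] addr=0x54 blk=5 s=1: VC-HIT | VC [7, 13]
  [9] addr=0x50 blk=5 s=1: L1-HIT | VC [7, 13]
  [10] addr=0xd2 blk=13 s=1: VC-HIT | VC [7, 5]
  [11] addr=0x79 blk=7 s=1: VC-HIT | VC [13, 5]
  [12] addr=0xd0 blk=13 s=1: VC-HIT | VC [7, 5]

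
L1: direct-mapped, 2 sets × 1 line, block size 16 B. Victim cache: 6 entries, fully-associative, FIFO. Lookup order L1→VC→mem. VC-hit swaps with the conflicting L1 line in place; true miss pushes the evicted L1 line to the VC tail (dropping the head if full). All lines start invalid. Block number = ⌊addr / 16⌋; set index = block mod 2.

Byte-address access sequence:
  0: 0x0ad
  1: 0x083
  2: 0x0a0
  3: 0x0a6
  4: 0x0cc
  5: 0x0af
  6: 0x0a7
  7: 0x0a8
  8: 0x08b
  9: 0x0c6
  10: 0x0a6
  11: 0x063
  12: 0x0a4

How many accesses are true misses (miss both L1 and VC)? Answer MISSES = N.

  [0] addr=0xad blk=10 s=0: MISS | VC []
  [1] addr=0x83 blk=8 s=0: MISS | VC [10]
  [2] addr=0xa0 blk=10 s=0: VC-HIT | VC [8]
  [3] addr=0xa6 blk=10 s=0: L1-HIT | VC [8]
  [4] addr=0xcc blk=12 s=0: MISS | VC [8, 10]
  [5] addr=0xaf blk=10 s=0: VC-HIT | VC [8, 12]
  [6] addr=0xa7 blk=10 s=0: L1-HIT | VC [8, 12]
  [7] addr=0xa8 blk=10 s=0: L1-HIT | VC [8, 12]
  [8] addr=0x8b blk=8 s=0: VC-HIT | VC [10, 12]
  [9] addr=0xc6 blk=12 s=0: VC-HIT | VC [10, 8]
  [10] addr=0xa6 blk=10 s=0: VC-HIT | VC [12, 8]
  [11] addr=0x63 blk=6 s=0: MISS | VC [12, 8, 10]
  [12] addr=0xa4 blk=10 s=0: VC-HIT | VC [12, 8, 6]

MISSES = 4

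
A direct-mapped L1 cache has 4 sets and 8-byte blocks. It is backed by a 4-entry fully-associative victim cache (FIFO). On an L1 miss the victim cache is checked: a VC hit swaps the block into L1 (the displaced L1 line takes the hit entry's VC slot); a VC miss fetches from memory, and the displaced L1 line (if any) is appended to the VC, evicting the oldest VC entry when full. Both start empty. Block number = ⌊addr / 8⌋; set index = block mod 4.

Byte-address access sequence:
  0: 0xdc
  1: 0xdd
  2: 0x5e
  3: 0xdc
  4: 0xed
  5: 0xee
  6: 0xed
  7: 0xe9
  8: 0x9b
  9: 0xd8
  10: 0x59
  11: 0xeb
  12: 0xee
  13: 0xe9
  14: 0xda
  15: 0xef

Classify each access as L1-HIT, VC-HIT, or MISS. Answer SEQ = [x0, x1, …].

#0 0xdc→b27/s3 MISS; vc=[]
#1 0xdd→b27/s3 L1-HIT; vc=[]
#2 0x5e→b11/s3 MISS; vc=[27]
#3 0xdc→b27/s3 VC-HIT; vc=[11]
#4 0xed→b29/s1 MISS; vc=[11]
#5 0xee→b29/s1 L1-HIT; vc=[11]
#6 0xed→b29/s1 L1-HIT; vc=[11]
#7 0xe9→b29/s1 L1-HIT; vc=[11]
#8 0x9b→b19/s3 MISS; vc=[11,27]
#9 0xd8→b27/s3 VC-HIT; vc=[11,19]
#10 0x59→b11/s3 VC-HIT; vc=[27,19]
#11 0xeb→b29/s1 L1-HIT; vc=[27,19]
#12 0xee→b29/s1 L1-HIT; vc=[27,19]
#13 0xe9→b29/s1 L1-HIT; vc=[27,19]
#14 0xda→b27/s3 VC-HIT; vc=[11,19]
#15 0xef→b29/s1 L1-HIT; vc=[11,19]

SEQ = [MISS, L1-HIT, MISS, VC-HIT, MISS, L1-HIT, L1-HIT, L1-HIT, MISS, VC-HIT, VC-HIT, L1-HIT, L1-HIT, L1-HIT, VC-HIT, L1-HIT]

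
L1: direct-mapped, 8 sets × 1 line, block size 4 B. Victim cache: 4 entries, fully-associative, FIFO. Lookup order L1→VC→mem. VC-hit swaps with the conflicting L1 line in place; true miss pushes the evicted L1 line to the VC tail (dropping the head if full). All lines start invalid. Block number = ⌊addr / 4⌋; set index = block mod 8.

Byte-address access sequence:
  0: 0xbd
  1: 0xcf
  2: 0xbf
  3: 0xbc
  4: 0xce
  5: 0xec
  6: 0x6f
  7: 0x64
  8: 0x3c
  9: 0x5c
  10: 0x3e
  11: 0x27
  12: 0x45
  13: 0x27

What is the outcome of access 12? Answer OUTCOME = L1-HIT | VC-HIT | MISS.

  [0] addr=0xbd blk=47 s=7: MISS | VC []
  [1] addr=0xcf blk=51 s=3: MISS | VC []
  [2] addr=0xbf blk=47 s=7: L1-HIT | VC []
  [3] addr=0xbc blk=47 s=7: L1-HIT | VC []
  [4] addr=0xce blk=51 s=3: L1-HIT | VC []
  [5] addr=0xec blk=59 s=3: MISS | VC [51]
  [6] addr=0x6f blk=27 s=3: MISS | VC [51, 59]
  [7] addr=0x64 blk=25 s=1: MISS | VC [51, 59]
  [8] addr=0x3c blk=15 s=7: MISS | VC [51, 59, 47]
  [9] addr=0x5c blk=23 s=7: MISS | VC [51, 59, 47, 15]
  [10] addr=0x3e blk=15 s=7: VC-HIT | VC [51, 59, 47, 23]
  [11] addr=0x27 blk=9 s=1: MISS | VC [59, 47, 23, 25]
  [12] addr=0x45 blk=17 s=1: MISS | VC [47, 23, 25, 9]
  [13] addr=0x27 blk=9 s=1: VC-HIT | VC [47, 23, 25, 17]

OUTCOME = MISS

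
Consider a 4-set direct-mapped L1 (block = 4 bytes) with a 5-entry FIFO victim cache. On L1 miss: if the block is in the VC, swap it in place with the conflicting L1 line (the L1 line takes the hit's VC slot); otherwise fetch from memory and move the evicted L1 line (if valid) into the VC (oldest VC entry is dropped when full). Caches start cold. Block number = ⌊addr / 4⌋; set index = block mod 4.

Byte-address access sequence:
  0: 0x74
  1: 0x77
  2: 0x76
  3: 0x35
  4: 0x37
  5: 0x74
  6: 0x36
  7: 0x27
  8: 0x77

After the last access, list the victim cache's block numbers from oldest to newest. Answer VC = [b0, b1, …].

VC = [9, 13]

0: 0x74 (blk 29, set 1) → MISS  vc=[]
1: 0x77 (blk 29, set 1) → L1-HIT  vc=[]
2: 0x76 (blk 29, set 1) → L1-HIT  vc=[]
3: 0x35 (blk 13, set 1) → MISS  vc=[29]
4: 0x37 (blk 13, set 1) → L1-HIT  vc=[29]
5: 0x74 (blk 29, set 1) → VC-HIT  vc=[13]
6: 0x36 (blk 13, set 1) → VC-HIT  vc=[29]
7: 0x27 (blk 9, set 1) → MISS  vc=[29, 13]
8: 0x77 (blk 29, set 1) → VC-HIT  vc=[9, 13]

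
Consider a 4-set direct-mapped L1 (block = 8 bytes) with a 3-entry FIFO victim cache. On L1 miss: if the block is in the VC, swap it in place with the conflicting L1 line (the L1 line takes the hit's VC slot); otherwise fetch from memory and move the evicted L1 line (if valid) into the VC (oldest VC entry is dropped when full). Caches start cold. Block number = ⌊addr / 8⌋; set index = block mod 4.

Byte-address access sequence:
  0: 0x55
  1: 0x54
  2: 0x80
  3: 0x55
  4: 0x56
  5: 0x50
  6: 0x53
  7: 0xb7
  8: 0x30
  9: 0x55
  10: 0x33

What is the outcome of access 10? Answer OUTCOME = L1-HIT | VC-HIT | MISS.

OUTCOME = VC-HIT

  [0] addr=0x55 blk=10 s=2: MISS | VC []
  [1] addr=0x54 blk=10 s=2: L1-HIT | VC []
  [2] addr=0x80 blk=16 s=0: MISS | VC []
  [3] addr=0x55 blk=10 s=2: L1-HIT | VC []
  [4] addr=0x56 blk=10 s=2: L1-HIT | VC []
  [5] addr=0x50 blk=10 s=2: L1-HIT | VC []
  [6] addr=0x53 blk=10 s=2: L1-HIT | VC []
  [7] addr=0xb7 blk=22 s=2: MISS | VC [10]
  [8] addr=0x30 blk=6 s=2: MISS | VC [10, 22]
  [9] addr=0x55 blk=10 s=2: VC-HIT | VC [6, 22]
  [10] addr=0x33 blk=6 s=2: VC-HIT | VC [10, 22]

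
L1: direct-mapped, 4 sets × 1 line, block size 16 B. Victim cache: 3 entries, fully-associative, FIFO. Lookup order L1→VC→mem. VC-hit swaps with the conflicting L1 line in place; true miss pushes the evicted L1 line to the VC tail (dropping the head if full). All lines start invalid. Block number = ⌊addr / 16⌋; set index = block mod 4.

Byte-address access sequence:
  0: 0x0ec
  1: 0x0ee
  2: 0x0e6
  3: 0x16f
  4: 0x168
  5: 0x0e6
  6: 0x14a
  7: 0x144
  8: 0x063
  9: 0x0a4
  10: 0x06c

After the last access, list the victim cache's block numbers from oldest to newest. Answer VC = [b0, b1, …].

VC = [22, 14, 10]

0: 0xec (blk 14, set 2) → MISS  vc=[]
1: 0xee (blk 14, set 2) → L1-HIT  vc=[]
2: 0xe6 (blk 14, set 2) → L1-HIT  vc=[]
3: 0x16f (blk 22, set 2) → MISS  vc=[14]
4: 0x168 (blk 22, set 2) → L1-HIT  vc=[14]
5: 0xe6 (blk 14, set 2) → VC-HIT  vc=[22]
6: 0x14a (blk 20, set 0) → MISS  vc=[22]
7: 0x144 (blk 20, set 0) → L1-HIT  vc=[22]
8: 0x63 (blk 6, set 2) → MISS  vc=[22, 14]
9: 0xa4 (blk 10, set 2) → MISS  vc=[22, 14, 6]
10: 0x6c (blk 6, set 2) → VC-HIT  vc=[22, 14, 10]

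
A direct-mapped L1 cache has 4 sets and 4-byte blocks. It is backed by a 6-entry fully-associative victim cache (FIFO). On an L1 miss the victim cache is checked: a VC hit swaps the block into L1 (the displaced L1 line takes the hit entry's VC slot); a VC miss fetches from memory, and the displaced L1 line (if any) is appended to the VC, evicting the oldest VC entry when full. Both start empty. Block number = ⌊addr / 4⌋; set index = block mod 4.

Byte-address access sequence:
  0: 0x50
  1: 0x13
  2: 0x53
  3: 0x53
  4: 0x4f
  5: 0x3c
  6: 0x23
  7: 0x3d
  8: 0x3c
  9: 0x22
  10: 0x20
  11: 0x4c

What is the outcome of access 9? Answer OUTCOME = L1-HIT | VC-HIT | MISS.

#0 0x50→b20/s0 MISS; vc=[]
#1 0x13→b4/s0 MISS; vc=[20]
#2 0x53→b20/s0 VC-HIT; vc=[4]
#3 0x53→b20/s0 L1-HIT; vc=[4]
#4 0x4f→b19/s3 MISS; vc=[4]
#5 0x3c→b15/s3 MISS; vc=[4,19]
#6 0x23→b8/s0 MISS; vc=[4,19,20]
#7 0x3d→b15/s3 L1-HIT; vc=[4,19,20]
#8 0x3c→b15/s3 L1-HIT; vc=[4,19,20]
#9 0x22→b8/s0 L1-HIT; vc=[4,19,20]
#10 0x20→b8/s0 L1-HIT; vc=[4,19,20]
#11 0x4c→b19/s3 VC-HIT; vc=[4,15,20]

OUTCOME = L1-HIT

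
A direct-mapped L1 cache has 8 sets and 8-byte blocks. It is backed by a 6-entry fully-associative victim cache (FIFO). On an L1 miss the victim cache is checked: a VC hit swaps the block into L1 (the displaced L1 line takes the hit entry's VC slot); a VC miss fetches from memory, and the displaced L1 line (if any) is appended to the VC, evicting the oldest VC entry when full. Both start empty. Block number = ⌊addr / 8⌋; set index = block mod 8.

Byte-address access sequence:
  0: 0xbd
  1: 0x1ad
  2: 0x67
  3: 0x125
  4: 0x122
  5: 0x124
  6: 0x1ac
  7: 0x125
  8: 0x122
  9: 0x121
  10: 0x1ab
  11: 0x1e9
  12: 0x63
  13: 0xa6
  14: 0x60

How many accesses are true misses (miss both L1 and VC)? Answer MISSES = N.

MISSES = 6

  [0] addr=0xbd blk=23 s=7: MISS | VC []
  [1] addr=0x1ad blk=53 s=5: MISS | VC []
  [2] addr=0x67 blk=12 s=4: MISS | VC []
  [3] addr=0x125 blk=36 s=4: MISS | VC [12]
  [4] addr=0x122 blk=36 s=4: L1-HIT | VC [12]
  [5] addr=0x124 blk=36 s=4: L1-HIT | VC [12]
  [6] addr=0x1ac blk=53 s=5: L1-HIT | VC [12]
  [7] addr=0x125 blk=36 s=4: L1-HIT | VC [12]
  [8] addr=0x122 blk=36 s=4: L1-HIT | VC [12]
  [9] addr=0x121 blk=36 s=4: L1-HIT | VC [12]
  [10] addr=0x1ab blk=53 s=5: L1-HIT | VC [12]
  [11] addr=0x1e9 blk=61 s=5: MISS | VC [12, 53]
  [12] addr=0x63 blk=12 s=4: VC-HIT | VC [36, 53]
  [13] addr=0xa6 blk=20 s=4: MISS | VC [36, 53, 12]
  [14] addr=0x60 blk=12 s=4: VC-HIT | VC [36, 53, 20]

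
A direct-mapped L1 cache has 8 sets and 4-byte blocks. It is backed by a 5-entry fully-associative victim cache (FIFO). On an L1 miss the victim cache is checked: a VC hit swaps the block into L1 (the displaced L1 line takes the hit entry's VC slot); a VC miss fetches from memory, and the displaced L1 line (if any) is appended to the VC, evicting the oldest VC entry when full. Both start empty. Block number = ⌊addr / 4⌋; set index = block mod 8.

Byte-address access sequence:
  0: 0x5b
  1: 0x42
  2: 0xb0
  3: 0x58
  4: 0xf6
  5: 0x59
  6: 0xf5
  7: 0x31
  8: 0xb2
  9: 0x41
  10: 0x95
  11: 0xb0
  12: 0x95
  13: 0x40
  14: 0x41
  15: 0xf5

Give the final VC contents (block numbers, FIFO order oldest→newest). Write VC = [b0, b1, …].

VC = [12, 37]

0: 0x5b (blk 22, set 6) → MISS  vc=[]
1: 0x42 (blk 16, set 0) → MISS  vc=[]
2: 0xb0 (blk 44, set 4) → MISS  vc=[]
3: 0x58 (blk 22, set 6) → L1-HIT  vc=[]
4: 0xf6 (blk 61, set 5) → MISS  vc=[]
5: 0x59 (blk 22, set 6) → L1-HIT  vc=[]
6: 0xf5 (blk 61, set 5) → L1-HIT  vc=[]
7: 0x31 (blk 12, set 4) → MISS  vc=[44]
8: 0xb2 (blk 44, set 4) → VC-HIT  vc=[12]
9: 0x41 (blk 16, set 0) → L1-HIT  vc=[12]
10: 0x95 (blk 37, set 5) → MISS  vc=[12, 61]
11: 0xb0 (blk 44, set 4) → L1-HIT  vc=[12, 61]
12: 0x95 (blk 37, set 5) → L1-HIT  vc=[12, 61]
13: 0x40 (blk 16, set 0) → L1-HIT  vc=[12, 61]
14: 0x41 (blk 16, set 0) → L1-HIT  vc=[12, 61]
15: 0xf5 (blk 61, set 5) → VC-HIT  vc=[12, 37]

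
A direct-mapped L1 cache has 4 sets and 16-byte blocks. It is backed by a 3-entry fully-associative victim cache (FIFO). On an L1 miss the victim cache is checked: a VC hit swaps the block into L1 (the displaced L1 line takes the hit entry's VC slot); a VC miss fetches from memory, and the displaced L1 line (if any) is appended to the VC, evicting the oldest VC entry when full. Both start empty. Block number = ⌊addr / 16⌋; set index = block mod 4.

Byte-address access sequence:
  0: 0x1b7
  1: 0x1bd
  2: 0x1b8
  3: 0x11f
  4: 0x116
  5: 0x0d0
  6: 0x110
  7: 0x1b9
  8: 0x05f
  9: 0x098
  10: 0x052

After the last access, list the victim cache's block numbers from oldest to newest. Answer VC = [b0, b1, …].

VC = [13, 17, 9]

#0 0x1b7→b27/s3 MISS; vc=[]
#1 0x1bd→b27/s3 L1-HIT; vc=[]
#2 0x1b8→b27/s3 L1-HIT; vc=[]
#3 0x11f→b17/s1 MISS; vc=[]
#4 0x116→b17/s1 L1-HIT; vc=[]
#5 0xd0→b13/s1 MISS; vc=[17]
#6 0x110→b17/s1 VC-HIT; vc=[13]
#7 0x1b9→b27/s3 L1-HIT; vc=[13]
#8 0x5f→b5/s1 MISS; vc=[13,17]
#9 0x98→b9/s1 MISS; vc=[13,17,5]
#10 0x52→b5/s1 VC-HIT; vc=[13,17,9]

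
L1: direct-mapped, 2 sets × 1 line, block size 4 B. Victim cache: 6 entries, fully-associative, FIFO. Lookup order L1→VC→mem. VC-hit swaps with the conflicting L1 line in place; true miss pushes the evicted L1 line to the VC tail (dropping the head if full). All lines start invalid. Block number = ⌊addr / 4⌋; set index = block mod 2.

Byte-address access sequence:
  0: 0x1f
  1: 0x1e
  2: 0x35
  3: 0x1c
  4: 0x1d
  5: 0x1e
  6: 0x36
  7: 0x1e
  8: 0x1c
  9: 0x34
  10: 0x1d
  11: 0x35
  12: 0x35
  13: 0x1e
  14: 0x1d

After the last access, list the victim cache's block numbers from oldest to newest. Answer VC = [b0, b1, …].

0: 0x1f (blk 7, set 1) → MISS  vc=[]
1: 0x1e (blk 7, set 1) → L1-HIT  vc=[]
2: 0x35 (blk 13, set 1) → MISS  vc=[7]
3: 0x1c (blk 7, set 1) → VC-HIT  vc=[13]
4: 0x1d (blk 7, set 1) → L1-HIT  vc=[13]
5: 0x1e (blk 7, set 1) → L1-HIT  vc=[13]
6: 0x36 (blk 13, set 1) → VC-HIT  vc=[7]
7: 0x1e (blk 7, set 1) → VC-HIT  vc=[13]
8: 0x1c (blk 7, set 1) → L1-HIT  vc=[13]
9: 0x34 (blk 13, set 1) → VC-HIT  vc=[7]
10: 0x1d (blk 7, set 1) → VC-HIT  vc=[13]
11: 0x35 (blk 13, set 1) → VC-HIT  vc=[7]
12: 0x35 (blk 13, set 1) → L1-HIT  vc=[7]
13: 0x1e (blk 7, set 1) → VC-HIT  vc=[13]
14: 0x1d (blk 7, set 1) → L1-HIT  vc=[13]

VC = [13]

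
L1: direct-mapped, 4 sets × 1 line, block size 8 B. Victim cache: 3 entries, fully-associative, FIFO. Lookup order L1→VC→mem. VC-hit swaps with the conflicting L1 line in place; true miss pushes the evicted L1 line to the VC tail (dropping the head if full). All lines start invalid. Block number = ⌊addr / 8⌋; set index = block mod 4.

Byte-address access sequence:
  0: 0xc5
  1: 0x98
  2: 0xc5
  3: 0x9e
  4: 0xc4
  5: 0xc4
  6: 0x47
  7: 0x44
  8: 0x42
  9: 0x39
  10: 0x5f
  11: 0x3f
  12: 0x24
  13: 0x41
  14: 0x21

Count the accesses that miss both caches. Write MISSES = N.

MISSES = 6

#0 0xc5→b24/s0 MISS; vc=[]
#1 0x98→b19/s3 MISS; vc=[]
#2 0xc5→b24/s0 L1-HIT; vc=[]
#3 0x9e→b19/s3 L1-HIT; vc=[]
#4 0xc4→b24/s0 L1-HIT; vc=[]
#5 0xc4→b24/s0 L1-HIT; vc=[]
#6 0x47→b8/s0 MISS; vc=[24]
#7 0x44→b8/s0 L1-HIT; vc=[24]
#8 0x42→b8/s0 L1-HIT; vc=[24]
#9 0x39→b7/s3 MISS; vc=[24,19]
#10 0x5f→b11/s3 MISS; vc=[24,19,7]
#11 0x3f→b7/s3 VC-HIT; vc=[24,19,11]
#12 0x24→b4/s0 MISS; vc=[19,11,8]
#13 0x41→b8/s0 VC-HIT; vc=[19,11,4]
#14 0x21→b4/s0 VC-HIT; vc=[19,11,8]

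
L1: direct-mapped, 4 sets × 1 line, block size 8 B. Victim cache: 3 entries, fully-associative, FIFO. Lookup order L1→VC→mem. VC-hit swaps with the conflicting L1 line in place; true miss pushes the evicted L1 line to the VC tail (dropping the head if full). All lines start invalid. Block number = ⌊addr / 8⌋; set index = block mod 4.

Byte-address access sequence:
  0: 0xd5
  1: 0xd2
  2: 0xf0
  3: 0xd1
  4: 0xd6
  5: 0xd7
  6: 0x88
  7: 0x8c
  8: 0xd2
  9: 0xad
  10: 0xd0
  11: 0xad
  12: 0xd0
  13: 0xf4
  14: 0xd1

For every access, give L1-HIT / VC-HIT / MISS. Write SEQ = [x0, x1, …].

SEQ = [MISS, L1-HIT, MISS, VC-HIT, L1-HIT, L1-HIT, MISS, L1-HIT, L1-HIT, MISS, L1-HIT, L1-HIT, L1-HIT, VC-HIT, VC-HIT]

#0 0xd5→b26/s2 MISS; vc=[]
#1 0xd2→b26/s2 L1-HIT; vc=[]
#2 0xf0→b30/s2 MISS; vc=[26]
#3 0xd1→b26/s2 VC-HIT; vc=[30]
#4 0xd6→b26/s2 L1-HIT; vc=[30]
#5 0xd7→b26/s2 L1-HIT; vc=[30]
#6 0x88→b17/s1 MISS; vc=[30]
#7 0x8c→b17/s1 L1-HIT; vc=[30]
#8 0xd2→b26/s2 L1-HIT; vc=[30]
#9 0xad→b21/s1 MISS; vc=[30,17]
#10 0xd0→b26/s2 L1-HIT; vc=[30,17]
#11 0xad→b21/s1 L1-HIT; vc=[30,17]
#12 0xd0→b26/s2 L1-HIT; vc=[30,17]
#13 0xf4→b30/s2 VC-HIT; vc=[26,17]
#14 0xd1→b26/s2 VC-HIT; vc=[30,17]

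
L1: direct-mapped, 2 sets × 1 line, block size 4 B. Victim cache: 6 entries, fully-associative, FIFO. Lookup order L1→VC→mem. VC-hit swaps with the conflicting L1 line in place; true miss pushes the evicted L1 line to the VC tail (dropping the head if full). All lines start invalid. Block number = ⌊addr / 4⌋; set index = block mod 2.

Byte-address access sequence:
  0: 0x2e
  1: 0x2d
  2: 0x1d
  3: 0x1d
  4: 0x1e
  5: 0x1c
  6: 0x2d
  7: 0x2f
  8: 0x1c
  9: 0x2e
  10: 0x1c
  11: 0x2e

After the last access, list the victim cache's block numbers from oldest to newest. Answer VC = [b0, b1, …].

  [0] addr=0x2e blk=11 s=1: MISS | VC []
  [1] addr=0x2d blk=11 s=1: L1-HIT | VC []
  [2] addr=0x1d blk=7 s=1: MISS | VC [11]
  [3] addr=0x1d blk=7 s=1: L1-HIT | VC [11]
  [4] addr=0x1e blk=7 s=1: L1-HIT | VC [11]
  [5] addr=0x1c blk=7 s=1: L1-HIT | VC [11]
  [6] addr=0x2d blk=11 s=1: VC-HIT | VC [7]
  [7] addr=0x2f blk=11 s=1: L1-HIT | VC [7]
  [8] addr=0x1c blk=7 s=1: VC-HIT | VC [11]
  [9] addr=0x2e blk=11 s=1: VC-HIT | VC [7]
  [10] addr=0x1c blk=7 s=1: VC-HIT | VC [11]
  [11] addr=0x2e blk=11 s=1: VC-HIT | VC [7]

VC = [7]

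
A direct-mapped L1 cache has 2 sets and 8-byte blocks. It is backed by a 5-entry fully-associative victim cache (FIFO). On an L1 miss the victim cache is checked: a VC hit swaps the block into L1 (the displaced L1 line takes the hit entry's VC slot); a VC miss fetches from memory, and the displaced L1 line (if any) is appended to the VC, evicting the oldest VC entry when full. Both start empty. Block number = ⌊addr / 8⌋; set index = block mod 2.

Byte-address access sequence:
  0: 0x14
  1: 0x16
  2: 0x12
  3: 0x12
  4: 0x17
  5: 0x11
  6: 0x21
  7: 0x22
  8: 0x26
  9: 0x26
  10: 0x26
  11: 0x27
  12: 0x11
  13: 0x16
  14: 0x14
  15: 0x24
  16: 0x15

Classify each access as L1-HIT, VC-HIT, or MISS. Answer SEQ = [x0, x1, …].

#0 0x14→b2/s0 MISS; vc=[]
#1 0x16→b2/s0 L1-HIT; vc=[]
#2 0x12→b2/s0 L1-HIT; vc=[]
#3 0x12→b2/s0 L1-HIT; vc=[]
#4 0x17→b2/s0 L1-HIT; vc=[]
#5 0x11→b2/s0 L1-HIT; vc=[]
#6 0x21→b4/s0 MISS; vc=[2]
#7 0x22→b4/s0 L1-HIT; vc=[2]
#8 0x26→b4/s0 L1-HIT; vc=[2]
#9 0x26→b4/s0 L1-HIT; vc=[2]
#10 0x26→b4/s0 L1-HIT; vc=[2]
#11 0x27→b4/s0 L1-HIT; vc=[2]
#12 0x11→b2/s0 VC-HIT; vc=[4]
#13 0x16→b2/s0 L1-HIT; vc=[4]
#14 0x14→b2/s0 L1-HIT; vc=[4]
#15 0x24→b4/s0 VC-HIT; vc=[2]
#16 0x15→b2/s0 VC-HIT; vc=[4]

SEQ = [MISS, L1-HIT, L1-HIT, L1-HIT, L1-HIT, L1-HIT, MISS, L1-HIT, L1-HIT, L1-HIT, L1-HIT, L1-HIT, VC-HIT, L1-HIT, L1-HIT, VC-HIT, VC-HIT]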